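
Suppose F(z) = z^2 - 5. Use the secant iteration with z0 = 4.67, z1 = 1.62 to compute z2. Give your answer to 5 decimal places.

1.99768

F(4.67) = 16.8089000, F(1.62) = -2.3756000
z2 = 1.6200000 − (-2.3756000)·(1.6200000 − 4.6700000) / (-2.3756000 − 16.8089000) = 1.6200000 − (7.2455800)/(-19.1845000) = 1.9976789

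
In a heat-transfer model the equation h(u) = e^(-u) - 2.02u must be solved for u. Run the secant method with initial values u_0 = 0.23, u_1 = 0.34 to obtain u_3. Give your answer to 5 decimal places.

0.34915

h(0.23) = 0.3299336, h(0.34) = 0.0249703
u_2 = 0.3400000 − 0.0249703·(0.3400000 − 0.2300000) / (0.0249703 − 0.3299336) = 0.3400000 − (0.0027467)/(-0.3049633) = 0.3490068
h(0.3490068) = 0.0003947
u_3 = 0.3490068 − 0.0003947·(0.3490068 − 0.3400000) / (0.0003947 − 0.0249703) = 0.3490068 − (0.0000036)/(-0.0245757) = 0.3491514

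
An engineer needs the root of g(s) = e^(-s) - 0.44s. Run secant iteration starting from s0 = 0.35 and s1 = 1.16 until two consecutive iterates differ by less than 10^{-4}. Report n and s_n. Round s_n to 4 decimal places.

g(0.35) = 0.550688, g(1.16) = -0.196914
s2 = 1.160000 − (-0.196914)·(0.810000)/(-0.747602) = 0.946651;  |Δ| = 0.213349
g(0.946651) = -0.028488
s3 = 0.946651 − (-0.028488)·(-0.213349)/(0.168426) = 0.910565;  |Δ| = 0.036086
g(0.910565) = 0.001649
s4 = 0.910565 − 0.001649·(-0.036086)/(0.030137) = 0.912539;  |Δ| = 0.001974
g(0.912539) = -0.000013
s5 = 0.912539 − (-0.000013)·(0.001974)/(-0.001662) = 0.912523;  |Δ| = 0.000016
|s5 − s4| = 0.000016 < 10^{-4}

n = 5, s_n = 0.9125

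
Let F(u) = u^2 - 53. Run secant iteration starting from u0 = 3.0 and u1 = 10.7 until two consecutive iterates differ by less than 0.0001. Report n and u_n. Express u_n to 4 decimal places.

n = 7, u_n = 7.2801

F(3.0) = -44.000000, F(10.7) = 61.490000
u2 = 10.700000 − 61.490000·(7.700000)/(105.490000) = 6.211679;  |Δ| = 4.488321
F(6.211679) = -14.415046
u3 = 6.211679 − (-14.415046)·(-4.488321)/(-75.905046) = 7.064051;  |Δ| = 0.852372
F(7.064051) = -3.099182
u4 = 7.064051 − (-3.099182)·(0.852372)/(11.315864) = 7.297498;  |Δ| = 0.233447
F(7.297498) = 0.253482
u5 = 7.297498 − 0.253482·(0.233447)/(3.352664) = 7.279848;  |Δ| = 0.017650
F(7.279848) = -0.003809
u6 = 7.279848 − (-0.003809)·(-0.017650)/(-0.257290) = 7.280110;  |Δ| = 0.000261
F(7.280110) = -0.000005
u7 = 7.280110 − (-0.000005)·(0.000261)/(0.003804) = 7.280110;  |Δ| = 0.000000
|u7 − u6| = 0.000000 < 0.0001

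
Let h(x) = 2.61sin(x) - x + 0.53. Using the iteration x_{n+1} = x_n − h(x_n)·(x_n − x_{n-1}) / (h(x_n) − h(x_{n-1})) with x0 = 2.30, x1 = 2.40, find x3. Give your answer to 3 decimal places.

2.363

h(2.30) = 0.17629, h(2.40) = -0.10704
x2 = 2.40000 − (-0.10704)·(2.40000 − 2.30000) / (-0.10704 − 0.17629) = 2.40000 − (-0.01070)/(-0.28333) = 2.36222
h(2.36222) = 0.00217
x3 = 2.36222 − 0.00217·(2.36222 − 2.40000) / (0.00217 − (-0.10704)) = 2.36222 − (-0.00008)/(0.10921) = 2.36297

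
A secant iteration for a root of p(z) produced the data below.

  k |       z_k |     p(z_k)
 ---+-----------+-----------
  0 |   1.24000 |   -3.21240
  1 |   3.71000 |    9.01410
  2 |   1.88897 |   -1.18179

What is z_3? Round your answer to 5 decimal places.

z_3 = 1.88897 − (-1.18179)·(1.88897 − 3.71000) / (-1.18179 − 9.01410)
   = 1.88897 − (2.1520750)/(-10.1958900) = 2.1000428

2.10004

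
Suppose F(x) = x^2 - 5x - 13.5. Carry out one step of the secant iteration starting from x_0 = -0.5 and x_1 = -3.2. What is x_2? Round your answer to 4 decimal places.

-1.7356

F(-0.5) = -10.750000, F(-3.2) = 12.740000
x_2 = -3.200000 − 12.740000·(-3.200000 − (-0.500000)) / (12.740000 − (-10.750000)) = -3.200000 − (-34.398000)/(23.490000) = -1.735632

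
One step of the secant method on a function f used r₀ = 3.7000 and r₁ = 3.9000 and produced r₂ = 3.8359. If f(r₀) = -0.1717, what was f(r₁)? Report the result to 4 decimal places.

0.0810

The secant line through (3.7000, -0.1717) and (3.9000, f(r₁)) crosses zero at r₂ = 3.8359.
So (3.7000, -0.1717), (3.9000, f(r₁)), (3.8359, 0) are collinear:
f(r₁) = -0.1717 · (3.9000 − 3.8359) / (3.7000 − 3.8359) = -0.1717 · (0.064100)/(-0.135900) = 0.080986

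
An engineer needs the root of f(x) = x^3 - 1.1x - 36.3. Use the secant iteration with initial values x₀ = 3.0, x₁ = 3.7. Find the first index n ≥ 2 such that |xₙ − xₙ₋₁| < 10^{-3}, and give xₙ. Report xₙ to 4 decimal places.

f(3.0) = -12.600000, f(3.7) = 10.283000
x₂ = 3.700000 − 10.283000·(0.700000)/(22.883000) = 3.385439;  |Δ| = 0.314561
f(3.385439) = -1.222800
x₃ = 3.385439 − (-1.222800)·(-0.314561)/(-11.505800) = 3.418870;  |Δ| = 0.033431
f(3.418870) = -0.098723
x₄ = 3.418870 − (-0.098723)·(0.033431)/(1.124077) = 3.421806;  |Δ| = 0.002936
f(3.421806) = 0.001092
x₅ = 3.421806 − 0.001092·(0.002936)/(0.099815) = 3.421773;  |Δ| = 0.000032
|x₅ − x₄| = 0.000032 < 10^{-3}

n = 5, xₙ = 3.4218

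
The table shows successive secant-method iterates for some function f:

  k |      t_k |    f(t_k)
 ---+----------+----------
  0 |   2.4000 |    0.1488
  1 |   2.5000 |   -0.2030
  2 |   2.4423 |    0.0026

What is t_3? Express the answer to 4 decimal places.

t_3 = 2.4423 − 0.0026·(2.4423 − 2.5000) / (0.0026 − (-0.2030))
   = 2.4423 − (-0.000150)/(0.205600) = 2.443030

2.4430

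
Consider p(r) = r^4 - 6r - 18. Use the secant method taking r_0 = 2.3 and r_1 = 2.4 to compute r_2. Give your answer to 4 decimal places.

2.3831

p(2.3) = -3.815900, p(2.4) = 0.777600
r_2 = 2.400000 − 0.777600·(2.400000 − 2.300000) / (0.777600 − (-3.815900)) = 2.400000 − (0.077760)/(4.593500) = 2.383072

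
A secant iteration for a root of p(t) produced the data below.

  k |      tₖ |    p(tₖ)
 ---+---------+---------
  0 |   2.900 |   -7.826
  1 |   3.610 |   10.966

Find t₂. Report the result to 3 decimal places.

3.196

t₂ = 3.610 − 10.966·(3.610 − 2.900) / (10.966 − (-7.826))
   = 3.610 − (7.78586)/(18.79200) = 3.19568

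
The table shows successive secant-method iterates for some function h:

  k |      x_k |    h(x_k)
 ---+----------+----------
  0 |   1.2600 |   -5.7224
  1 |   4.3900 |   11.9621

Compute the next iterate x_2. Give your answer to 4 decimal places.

2.2728

x_2 = 4.3900 − 11.9621·(4.3900 − 1.2600) / (11.9621 − (-5.7224))
   = 4.3900 − (37.441373)/(17.684500) = 2.272814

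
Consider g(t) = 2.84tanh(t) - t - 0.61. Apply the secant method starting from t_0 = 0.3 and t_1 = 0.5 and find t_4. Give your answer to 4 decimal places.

0.3531

g(0.3) = -0.082672, g(0.5) = 0.202413
t_2 = 0.500000 − 0.202413·(0.500000 − 0.300000) / (0.202413 − (-0.082672)) = 0.500000 − (0.040483)/(0.285085) = 0.357998
g(0.357998) = 0.007399
t_3 = 0.357998 − 0.007399·(0.357998 − 0.500000) / (0.007399 − 0.202413) = 0.357998 − (-0.001051)/(-0.195014) = 0.352611
g(0.352611) = -0.000734
t_4 = 0.352611 − (-0.000734)·(0.352611 − 0.357998) / (-0.000734 − 0.007399) = 0.352611 − (0.000004)/(-0.008133) = 0.353097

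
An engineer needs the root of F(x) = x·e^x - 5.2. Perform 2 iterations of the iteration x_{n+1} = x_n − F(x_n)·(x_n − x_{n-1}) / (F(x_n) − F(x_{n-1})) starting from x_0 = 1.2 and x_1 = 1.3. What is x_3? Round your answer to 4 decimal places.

F(1.2) = -1.215860, F(1.3) = -0.429914
x_2 = 1.300000 − (-0.429914)·(1.300000 − 1.200000) / (-0.429914 − (-1.215860)) = 1.300000 − (-0.042991)/(0.785945) = 1.354700
F(1.354700) = 0.050275
x_3 = 1.354700 − 0.050275·(1.354700 − 1.300000) / (0.050275 − (-0.429914)) = 1.354700 − (0.002750)/(0.480190) = 1.348973

1.3490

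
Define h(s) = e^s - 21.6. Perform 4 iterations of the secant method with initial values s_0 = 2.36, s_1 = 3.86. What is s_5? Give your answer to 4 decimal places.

h(2.36) = -11.009049, h(3.86) = 25.865351
s_2 = 3.860000 − 25.865351·(3.860000 − 2.360000) / (25.865351 − (-11.009049)) = 3.860000 − (38.798027)/(36.874400) = 2.807833
h(2.807833) = -5.026037
s_3 = 2.807833 − (-5.026037)·(2.807833 − 3.860000) / (-5.026037 − 25.865351) = 2.807833 − (5.288230)/(-30.891388) = 2.979021
h(2.979021) = -1.931452
s_4 = 2.979021 − (-1.931452)·(2.979021 − 2.807833) / (-1.931452 − (-5.026037)) = 2.979021 − (-0.330641)/(3.094585) = 3.085866
h(3.085866) = 0.286409
s_5 = 3.085866 − 0.286409·(3.085866 − 2.979021) / (0.286409 − (-1.931452)) = 3.085866 − (0.030601)/(2.217861) = 3.072068

3.0721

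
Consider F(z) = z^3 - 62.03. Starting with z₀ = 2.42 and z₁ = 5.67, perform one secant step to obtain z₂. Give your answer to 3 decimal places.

F(2.42) = -47.85751, F(5.67) = 120.25426
z₂ = 5.67000 − 120.25426·(5.67000 − 2.42000) / (120.25426 − (-47.85751)) = 5.67000 − (390.82635)/(168.11177) = 3.34520

3.345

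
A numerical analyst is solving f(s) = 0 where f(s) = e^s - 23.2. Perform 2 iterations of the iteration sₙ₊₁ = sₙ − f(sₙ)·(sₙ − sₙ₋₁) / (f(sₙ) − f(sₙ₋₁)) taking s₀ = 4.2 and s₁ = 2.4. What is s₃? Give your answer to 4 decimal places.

3.3014

f(4.2) = 43.486331, f(2.4) = -12.176824
s₂ = 2.400000 − (-12.176824)·(2.400000 − 4.200000) / (-12.176824 − 43.486331) = 2.400000 − (21.918283)/(-55.663155) = 2.793766
f(2.793766) = -6.857543
s₃ = 2.793766 − (-6.857543)·(2.793766 − 2.400000) / (-6.857543 − (-12.176824)) = 2.793766 − (-2.700270)/(5.319281) = 3.301405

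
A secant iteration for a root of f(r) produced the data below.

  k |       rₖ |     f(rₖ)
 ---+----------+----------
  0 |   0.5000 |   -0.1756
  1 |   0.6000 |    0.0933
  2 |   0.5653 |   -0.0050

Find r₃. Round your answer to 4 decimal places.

r₃ = 0.5653 − (-0.0050)·(0.5653 − 0.6000) / (-0.0050 − 0.0933)
   = 0.5653 − (0.000173)/(-0.098300) = 0.567065

0.5671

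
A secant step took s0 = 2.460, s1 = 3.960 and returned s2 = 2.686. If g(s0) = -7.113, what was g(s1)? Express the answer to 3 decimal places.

The secant line through (2.460, -7.113) and (3.960, g(s1)) crosses zero at s2 = 2.686.
So (2.460, -7.113), (3.960, g(s1)), (2.686, 0) are collinear:
g(s1) = -7.113 · (3.960 − 2.686) / (2.460 − 2.686) = -7.113 · (1.27400)/(-0.22600) = 40.09718

40.097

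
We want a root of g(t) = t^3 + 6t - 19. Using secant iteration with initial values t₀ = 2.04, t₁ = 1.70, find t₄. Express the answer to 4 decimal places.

1.9434

g(2.04) = 1.729664, g(1.70) = -3.887000
t₂ = 1.700000 − (-3.887000)·(1.700000 − 2.040000) / (-3.887000 − 1.729664) = 1.700000 − (1.321580)/(-5.616664) = 1.935296
g(1.935296) = -0.139819
t₃ = 1.935296 − (-0.139819)·(1.935296 − 1.700000) / (-0.139819 − (-3.887000)) = 1.935296 − (-0.032899)/(3.747181) = 1.944076
g(1.944076) = 0.011956
t₄ = 1.944076 − 0.011956·(1.944076 − 1.935296) / (0.011956 − (-0.139819)) = 1.944076 − (0.000105)/(0.151775) = 1.943384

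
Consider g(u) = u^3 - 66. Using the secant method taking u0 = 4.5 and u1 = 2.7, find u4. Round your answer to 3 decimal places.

4.038

g(4.5) = 25.12500, g(2.7) = -46.31700
u2 = 2.70000 − (-46.31700)·(2.70000 − 4.50000) / (-46.31700 − 25.12500) = 2.70000 − (83.37060)/(-71.44200) = 3.86697
g(3.86697) = -8.17547
u3 = 3.86697 − (-8.17547)·(3.86697 − 2.70000) / (-8.17547 − (-46.31700)) = 3.86697 − (-9.54053)/(38.14153) = 4.11710
g(4.11710) = 3.78715
u4 = 4.11710 − 3.78715·(4.11710 − 3.86697) / (3.78715 − (-8.17547)) = 4.11710 − (0.94730)/(11.96263) = 4.03792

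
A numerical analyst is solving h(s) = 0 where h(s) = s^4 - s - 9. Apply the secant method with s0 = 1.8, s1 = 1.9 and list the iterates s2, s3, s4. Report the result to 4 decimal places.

h(1.8) = -0.302400, h(1.9) = 2.132100
s2 = 1.900000 − 2.132100·(1.900000 − 1.800000) / (2.132100 − (-0.302400)) = 1.900000 − (0.213210)/(2.434500) = 1.812421
h(1.812421) = -0.022041
s3 = 1.812421 − (-0.022041)·(1.812421 − 1.900000) / (-0.022041 − 2.132100) = 1.812421 − (0.001930)/(-2.154141) = 1.813318
h(1.813318) = -0.001581
s4 = 1.813318 − (-0.001581)·(1.813318 − 1.812421) / (-0.001581 − (-0.022041)) = 1.813318 − (-0.000001)/(0.020459) = 1.813387

1.8124, 1.8133, 1.8134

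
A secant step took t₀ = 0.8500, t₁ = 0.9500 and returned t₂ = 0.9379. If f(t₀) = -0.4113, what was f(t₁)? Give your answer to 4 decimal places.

0.0566

The secant line through (0.8500, -0.4113) and (0.9500, f(t₁)) crosses zero at t₂ = 0.9379.
So (0.8500, -0.4113), (0.9500, f(t₁)), (0.9379, 0) are collinear:
f(t₁) = -0.4113 · (0.9500 − 0.9379) / (0.8500 − 0.9379) = -0.4113 · (0.012100)/(-0.087900) = 0.056618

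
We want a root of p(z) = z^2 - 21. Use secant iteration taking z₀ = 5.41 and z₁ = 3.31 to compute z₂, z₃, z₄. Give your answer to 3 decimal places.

4.462, 4.602, 4.582

p(5.41) = 8.26810, p(3.31) = -10.04390
z₂ = 3.31000 − (-10.04390)·(3.31000 − 5.41000) / (-10.04390 − 8.26810) = 3.31000 − (21.09219)/(-18.31200) = 4.46182
p(4.46182) = -1.09213
z₃ = 4.46182 − (-1.09213)·(4.46182 − 3.31000) / (-1.09213 − (-10.04390)) = 4.46182 − (-1.25794)/(8.95177) = 4.60235
p(4.60235) = 0.18161
z₄ = 4.60235 − 0.18161·(4.60235 − 4.46182) / (0.18161 − (-1.09213)) = 4.60235 − (0.02552)/(1.27374) = 4.58231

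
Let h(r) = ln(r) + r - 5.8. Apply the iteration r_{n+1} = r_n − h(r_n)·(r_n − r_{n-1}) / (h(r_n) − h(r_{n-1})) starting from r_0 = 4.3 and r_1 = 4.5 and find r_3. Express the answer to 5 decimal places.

h(4.3) = -0.0413850, h(4.5) = 0.2040774
r_2 = 4.5000000 − 0.2040774·(4.5000000 − 4.3000000) / (0.2040774 − (-0.0413850)) = 4.5000000 − (0.0408155)/(0.2454624) = 4.3337200
h(4.3337200) = 0.0001463
r_3 = 4.3337200 − 0.0001463·(4.3337200 − 4.5000000) / (0.0001463 − 0.2040774) = 4.3337200 − (-0.0000243)/(-0.2039311) = 4.3336007

4.33360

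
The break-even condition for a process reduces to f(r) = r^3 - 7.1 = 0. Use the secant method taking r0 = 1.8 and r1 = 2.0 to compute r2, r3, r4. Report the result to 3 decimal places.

1.917, 1.922, 1.922

f(1.8) = -1.26800, f(2.0) = 0.90000
r2 = 2.00000 − 0.90000·(2.00000 − 1.80000) / (0.90000 − (-1.26800)) = 2.00000 − (0.18000)/(2.16800) = 1.91697
f(1.91697) = -0.05552
r3 = 1.91697 − (-0.05552)·(1.91697 − 2.00000) / (-0.05552 − 0.90000) = 1.91697 − (0.00461)/(-0.95552) = 1.92180
f(1.92180) = -0.00220
r4 = 1.92180 − (-0.00220)·(1.92180 − 1.91697) / (-0.00220 − (-0.05552)) = 1.92180 − (-0.00001)/(0.05332) = 1.92200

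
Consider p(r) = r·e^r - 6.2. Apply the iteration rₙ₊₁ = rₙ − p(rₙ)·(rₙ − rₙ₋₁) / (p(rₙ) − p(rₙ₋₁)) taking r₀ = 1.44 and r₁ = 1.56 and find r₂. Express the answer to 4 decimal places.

p(1.44) = -0.122198, p(1.56) = 1.223761
r₂ = 1.560000 − 1.223761·(1.560000 − 1.440000) / (1.223761 − (-0.122198)) = 1.560000 − (0.146851)/(1.345959) = 1.450895

1.4509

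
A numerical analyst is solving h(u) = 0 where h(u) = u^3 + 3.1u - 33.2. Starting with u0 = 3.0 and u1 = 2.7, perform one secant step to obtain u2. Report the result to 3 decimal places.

h(3.0) = 3.10000, h(2.7) = -5.14700
u2 = 2.70000 − (-5.14700)·(2.70000 − 3.00000) / (-5.14700 − 3.10000) = 2.70000 − (1.54410)/(-8.24700) = 2.88723

2.887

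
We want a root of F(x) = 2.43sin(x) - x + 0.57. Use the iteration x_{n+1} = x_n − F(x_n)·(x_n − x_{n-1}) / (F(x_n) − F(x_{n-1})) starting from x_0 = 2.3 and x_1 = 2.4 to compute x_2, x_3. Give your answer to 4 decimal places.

2.3303, 2.3310

F(2.3) = 0.082064, F(2.4) = -0.188624
x_2 = 2.400000 − (-0.188624)·(2.400000 − 2.300000) / (-0.188624 − 0.082064) = 2.400000 − (-0.018862)/(-0.270688) = 2.330317
F(2.330317) = 0.001838
x_3 = 2.330317 − 0.001838·(2.330317 − 2.400000) / (0.001838 − (-0.188624)) = 2.330317 − (-0.000128)/(0.190462) = 2.330989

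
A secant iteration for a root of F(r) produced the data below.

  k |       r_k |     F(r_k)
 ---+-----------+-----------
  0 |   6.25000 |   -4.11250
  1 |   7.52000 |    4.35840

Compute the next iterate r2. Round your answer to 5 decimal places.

6.86657

r2 = 7.52000 − 4.35840·(7.52000 − 6.25000) / (4.35840 − (-4.11250))
   = 7.52000 − (5.5351680)/(8.4709000) = 6.8665667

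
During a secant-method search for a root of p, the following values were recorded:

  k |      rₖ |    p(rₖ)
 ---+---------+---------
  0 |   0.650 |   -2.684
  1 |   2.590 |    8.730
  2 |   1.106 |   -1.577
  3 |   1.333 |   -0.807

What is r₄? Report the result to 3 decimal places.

r₄ = 1.333 − (-0.807)·(1.333 − 1.106) / (-0.807 − (-1.577))
   = 1.333 − (-0.18319)/(0.77000) = 1.57091

1.571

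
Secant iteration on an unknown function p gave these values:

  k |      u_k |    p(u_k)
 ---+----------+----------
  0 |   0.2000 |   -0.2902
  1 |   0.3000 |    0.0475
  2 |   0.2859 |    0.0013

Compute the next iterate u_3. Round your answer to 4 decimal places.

0.2855

u_3 = 0.2859 − 0.0013·(0.2859 − 0.3000) / (0.0013 − 0.0475)
   = 0.2859 − (-0.000018)/(-0.046200) = 0.285503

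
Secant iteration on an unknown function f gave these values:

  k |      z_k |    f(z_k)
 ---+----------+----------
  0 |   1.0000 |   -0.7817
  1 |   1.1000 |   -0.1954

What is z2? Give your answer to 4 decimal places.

1.1333

z2 = 1.1000 − (-0.1954)·(1.1000 − 1.0000) / (-0.1954 − (-0.7817))
   = 1.1000 − (-0.019540)/(0.586300) = 1.133328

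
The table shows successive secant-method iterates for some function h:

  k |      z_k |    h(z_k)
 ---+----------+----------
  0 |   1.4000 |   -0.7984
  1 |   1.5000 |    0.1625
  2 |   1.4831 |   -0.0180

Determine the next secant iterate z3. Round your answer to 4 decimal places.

1.4848

z3 = 1.4831 − (-0.0180)·(1.4831 − 1.5000) / (-0.0180 − 0.1625)
   = 1.4831 − (0.000304)/(-0.180500) = 1.484785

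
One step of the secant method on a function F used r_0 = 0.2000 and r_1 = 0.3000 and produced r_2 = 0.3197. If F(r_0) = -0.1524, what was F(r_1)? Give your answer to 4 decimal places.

-0.0251

The secant line through (0.2000, -0.1524) and (0.3000, F(r_1)) crosses zero at r_2 = 0.3197.
So (0.2000, -0.1524), (0.3000, F(r_1)), (0.3197, 0) are collinear:
F(r_1) = -0.1524 · (0.3000 − 0.3197) / (0.2000 − 0.3197) = -0.1524 · (-0.019700)/(-0.119700) = -0.025082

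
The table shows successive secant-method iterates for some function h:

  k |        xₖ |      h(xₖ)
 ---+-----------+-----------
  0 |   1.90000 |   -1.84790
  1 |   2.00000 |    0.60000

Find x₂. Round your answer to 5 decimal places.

1.97549

x₂ = 2.00000 − 0.60000·(2.00000 − 1.90000) / (0.60000 − (-1.84790))
   = 2.00000 − (0.0600000)/(2.4479000) = 1.9754892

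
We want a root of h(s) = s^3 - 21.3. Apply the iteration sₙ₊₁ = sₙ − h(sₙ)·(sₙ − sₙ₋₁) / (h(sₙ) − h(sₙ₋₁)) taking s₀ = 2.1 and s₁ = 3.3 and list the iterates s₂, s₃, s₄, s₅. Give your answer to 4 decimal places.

2.6416, 2.7494, 2.7731, 2.7720

h(2.1) = -12.039000, h(3.3) = 14.637000
s₂ = 3.300000 − 14.637000·(3.300000 − 2.100000) / (14.637000 − (-12.039000)) = 3.300000 − (17.564400)/(26.676000) = 2.641565
h(2.641565) = -2.867505
s₃ = 2.641565 − (-2.867505)·(2.641565 − 3.300000) / (-2.867505 − 14.637000) = 2.641565 − (1.888064)/(-17.504505) = 2.749427
h(2.749427) = -0.516121
s₄ = 2.749427 − (-0.516121)·(2.749427 − 2.641565) / (-0.516121 − (-2.867505)) = 2.749427 − (-0.055670)/(2.351384) = 2.773102
h(2.773102) = 0.025424
s₅ = 2.773102 − 0.025424·(2.773102 − 2.749427) / (0.025424 − (-0.516121)) = 2.773102 − (0.000602)/(0.541545) = 2.771991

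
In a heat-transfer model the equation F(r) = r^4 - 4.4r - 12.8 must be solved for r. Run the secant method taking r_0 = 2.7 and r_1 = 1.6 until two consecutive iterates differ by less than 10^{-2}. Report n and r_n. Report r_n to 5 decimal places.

n = 6, r_n = 2.17483

F(2.7) = 28.4641000, F(1.6) = -13.2864000
r_2 = 1.6000000 − (-13.2864000)·(-1.1000000)/(-41.7505000) = 1.9500566;  |Δ| = 0.3500566
F(1.9500566) = -6.9195628
r_3 = 1.9500566 − (-6.9195628)·(0.3500566)/(6.3668372) = 2.3305028;  |Δ| = 0.3804462
F(2.3305028) = 6.4441932
r_4 = 2.3305028 − 6.4441932·(0.3804462)/(13.3637560) = 2.1470463;  |Δ| = 0.1834566
F(2.1470463) = -0.9966766
r_5 = 2.1470463 − (-0.9966766)·(-0.1834566)/(-7.4408698) = 2.1716196;  |Δ| = 0.0245733
F(2.1716196) = -0.1151149
r_6 = 2.1716196 − (-0.1151149)·(0.0245733)/(0.8815617) = 2.1748284;  |Δ| = 0.0032088
|r_6 − r_5| = 0.0032088 < 10^{-2}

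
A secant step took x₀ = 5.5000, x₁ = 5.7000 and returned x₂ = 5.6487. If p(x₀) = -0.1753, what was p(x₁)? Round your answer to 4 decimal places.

The secant line through (5.5000, -0.1753) and (5.7000, p(x₁)) crosses zero at x₂ = 5.6487.
So (5.5000, -0.1753), (5.7000, p(x₁)), (5.6487, 0) are collinear:
p(x₁) = -0.1753 · (5.7000 − 5.6487) / (5.5000 − 5.6487) = -0.1753 · (0.051300)/(-0.148700) = 0.060477

0.0605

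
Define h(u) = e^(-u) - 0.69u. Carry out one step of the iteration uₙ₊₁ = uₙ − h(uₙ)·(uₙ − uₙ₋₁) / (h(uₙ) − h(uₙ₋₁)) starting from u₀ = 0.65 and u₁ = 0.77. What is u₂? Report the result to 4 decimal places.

h(0.65) = 0.073546, h(0.77) = -0.068287
u₂ = 0.770000 − (-0.068287)·(0.770000 − 0.650000) / (-0.068287 − 0.073546) = 0.770000 − (-0.008194)/(-0.141833) = 0.712225

0.7122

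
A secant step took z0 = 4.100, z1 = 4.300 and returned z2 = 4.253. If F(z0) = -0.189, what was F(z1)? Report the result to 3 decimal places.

0.058

The secant line through (4.100, -0.189) and (4.300, F(z1)) crosses zero at z2 = 4.253.
So (4.100, -0.189), (4.300, F(z1)), (4.253, 0) are collinear:
F(z1) = -0.189 · (4.300 − 4.253) / (4.100 − 4.253) = -0.189 · (0.04700)/(-0.15300) = 0.05806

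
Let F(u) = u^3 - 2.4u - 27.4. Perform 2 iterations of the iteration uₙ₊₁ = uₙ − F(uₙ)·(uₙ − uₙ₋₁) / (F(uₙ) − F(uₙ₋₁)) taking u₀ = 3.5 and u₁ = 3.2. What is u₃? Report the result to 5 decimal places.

F(3.5) = 7.0750000, F(3.2) = -2.3120000
u₂ = 3.2000000 − (-2.3120000)·(3.2000000 − 3.5000000) / (-2.3120000 − 7.0750000) = 3.2000000 − (0.6936000)/(-9.3870000) = 3.2738894
F(3.2738894) = -0.1666356
u₃ = 3.2738894 − (-0.1666356)·(3.2738894 − 3.2000000) / (-0.1666356 − (-2.3120000)) = 3.2738894 − (-0.0123126)/(2.1453644) = 3.2796286

3.27963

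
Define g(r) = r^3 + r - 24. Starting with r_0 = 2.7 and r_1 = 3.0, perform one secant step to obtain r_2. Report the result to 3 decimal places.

g(2.7) = -1.61700, g(3.0) = 6.00000
r_2 = 3.00000 − 6.00000·(3.00000 − 2.70000) / (6.00000 − (-1.61700)) = 3.00000 − (1.80000)/(7.61700) = 2.76369

2.764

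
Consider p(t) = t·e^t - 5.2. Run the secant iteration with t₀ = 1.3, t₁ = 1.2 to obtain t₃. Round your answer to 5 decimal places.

p(1.3) = -0.4299143, p(1.2) = -1.2158597
t₂ = 1.2000000 − (-1.2158597)·(1.2000000 − 1.3000000) / (-1.2158597 − (-0.4299143)) = 1.2000000 − (0.1215860)/(-0.7859454) = 1.3547003
p(1.3547003) = 0.0502753
t₃ = 1.3547003 − 0.0502753·(1.3547003 − 1.2000000) / (0.0502753 − (-1.2158597)) = 1.3547003 − (0.0077776)/(1.2661350) = 1.3485575

1.34856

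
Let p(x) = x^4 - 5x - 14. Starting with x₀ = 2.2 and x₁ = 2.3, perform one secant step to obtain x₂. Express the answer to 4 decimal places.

2.2388

p(2.2) = -1.574400, p(2.3) = 2.484100
x₂ = 2.300000 − 2.484100·(2.300000 − 2.200000) / (2.484100 − (-1.574400)) = 2.300000 − (0.248410)/(4.058500) = 2.238793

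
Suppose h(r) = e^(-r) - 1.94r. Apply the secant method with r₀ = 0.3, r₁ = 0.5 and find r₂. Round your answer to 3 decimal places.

0.361

h(0.3) = 0.15882, h(0.5) = -0.36347
r₂ = 0.50000 − (-0.36347)·(0.50000 − 0.30000) / (-0.36347 − 0.15882) = 0.50000 − (-0.07269)/(-0.52229) = 0.36082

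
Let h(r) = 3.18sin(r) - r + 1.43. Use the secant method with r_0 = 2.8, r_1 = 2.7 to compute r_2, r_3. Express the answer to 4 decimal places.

2.7226, 2.7229

h(2.8) = -0.304738, h(2.7) = 0.089068
r_2 = 2.700000 − 0.089068·(2.700000 − 2.800000) / (0.089068 − (-0.304738)) = 2.700000 − (-0.008907)/(0.393806) = 2.722617
h(2.722617) = 0.001085
r_3 = 2.722617 − 0.001085·(2.722617 − 2.700000) / (0.001085 − 0.089068) = 2.722617 − (0.000025)/(-0.087983) = 2.722896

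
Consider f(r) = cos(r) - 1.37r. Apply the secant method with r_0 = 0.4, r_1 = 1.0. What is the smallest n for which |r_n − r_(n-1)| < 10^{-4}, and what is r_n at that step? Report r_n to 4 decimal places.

n = 5, r_n = 0.6017

f(0.4) = 0.373061, f(1.0) = -0.829698
r_2 = 1.000000 − (-0.829698)·(0.600000)/(-1.202759) = 0.586103;  |Δ| = 0.413897
f(0.586103) = 0.030142
r_3 = 0.586103 − 0.030142·(-0.413897)/(0.859840) = 0.600612;  |Δ| = 0.014509
f(0.600612) = 0.002151
r_4 = 0.600612 − 0.002151·(0.014509)/(-0.027991) = 0.601727;  |Δ| = 0.001115
f(0.601727) = -0.000007
r_5 = 0.601727 − (-0.000007)·(0.001115)/(-0.002159) = 0.601724;  |Δ| = 0.000004
|r_5 − r_4| = 0.000004 < 10^{-4}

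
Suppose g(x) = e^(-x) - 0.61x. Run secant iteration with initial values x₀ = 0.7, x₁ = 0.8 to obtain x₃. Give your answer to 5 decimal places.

g(0.7) = 0.0695853, g(0.8) = -0.0386710
x₂ = 0.8000000 − (-0.0386710)·(0.8000000 − 0.7000000) / (-0.0386710 − 0.0695853) = 0.8000000 − (-0.0038671)/(-0.1082563) = 0.7642783
g(0.7642783) = -0.0005398
x₃ = 0.7642783 − (-0.0005398)·(0.7642783 − 0.8000000) / (-0.0005398 − (-0.0386710)) = 0.7642783 − (0.0000193)/(0.0381312) = 0.7637725

0.76377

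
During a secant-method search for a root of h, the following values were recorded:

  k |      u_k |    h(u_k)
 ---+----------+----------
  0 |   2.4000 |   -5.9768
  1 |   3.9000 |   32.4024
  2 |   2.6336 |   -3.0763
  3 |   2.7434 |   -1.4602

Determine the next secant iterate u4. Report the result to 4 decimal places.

2.8426

u4 = 2.7434 − (-1.4602)·(2.7434 − 2.6336) / (-1.4602 − (-3.0763))
   = 2.7434 − (-0.160330)/(1.616100) = 2.842608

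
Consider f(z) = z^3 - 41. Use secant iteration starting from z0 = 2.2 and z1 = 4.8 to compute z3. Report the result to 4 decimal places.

3.2978

f(2.2) = -30.352000, f(4.8) = 69.592000
z2 = 4.800000 − 69.592000·(4.800000 − 2.200000) / (69.592000 − (-30.352000)) = 4.800000 − (180.939200)/(99.944000) = 2.989594
f(2.989594) = -14.279984
z3 = 2.989594 − (-14.279984)·(2.989594 − 4.800000) / (-14.279984 − 69.592000) = 2.989594 − (25.852566)/(-83.871984) = 3.297833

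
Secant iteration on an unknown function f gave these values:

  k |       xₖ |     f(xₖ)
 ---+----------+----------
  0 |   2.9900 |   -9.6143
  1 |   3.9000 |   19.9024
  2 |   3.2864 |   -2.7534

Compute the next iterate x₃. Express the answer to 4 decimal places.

3.3610

x₃ = 3.2864 − (-2.7534)·(3.2864 − 3.9000) / (-2.7534 − 19.9024)
   = 3.2864 − (1.689486)/(-22.655800) = 3.360972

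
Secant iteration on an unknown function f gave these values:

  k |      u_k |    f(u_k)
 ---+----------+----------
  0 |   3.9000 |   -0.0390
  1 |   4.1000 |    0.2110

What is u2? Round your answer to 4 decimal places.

3.9312

u2 = 4.1000 − 0.2110·(4.1000 − 3.9000) / (0.2110 − (-0.0390))
   = 4.1000 − (0.042200)/(0.250000) = 3.931200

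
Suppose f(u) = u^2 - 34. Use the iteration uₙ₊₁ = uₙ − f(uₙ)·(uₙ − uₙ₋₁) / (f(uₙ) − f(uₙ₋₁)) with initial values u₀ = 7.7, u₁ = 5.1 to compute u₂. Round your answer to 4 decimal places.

5.7242

f(7.7) = 25.290000, f(5.1) = -7.990000
u₂ = 5.100000 − (-7.990000)·(5.100000 − 7.700000) / (-7.990000 − 25.290000) = 5.100000 − (20.774000)/(-33.280000) = 5.724219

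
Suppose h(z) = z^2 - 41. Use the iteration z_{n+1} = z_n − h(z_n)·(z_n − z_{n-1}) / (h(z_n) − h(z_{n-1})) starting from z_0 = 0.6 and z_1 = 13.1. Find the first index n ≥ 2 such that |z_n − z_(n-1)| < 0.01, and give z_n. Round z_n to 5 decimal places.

n = 7, z_n = 6.40313

h(0.6) = -40.6400000, h(13.1) = 130.6100000
z_2 = 13.1000000 − 130.6100000·(12.5000000)/(171.2500000) = 3.5664234;  |Δ| = 9.5335766
h(3.5664234) = -28.2806244
z_3 = 3.5664234 − (-28.2806244)·(-9.5335766)/(-158.8906244) = 5.2632856;  |Δ| = 1.6968622
h(5.2632856) = -13.2978247
z_4 = 5.2632856 − (-13.2978247)·(1.6968622)/(14.9827997) = 6.7693177;  |Δ| = 1.5060321
h(6.7693177) = 4.8236615
z_5 = 6.7693177 − 4.8236615·(1.5060321)/(18.1214862) = 6.3684350;  |Δ| = 0.4008826
h(6.3684350) = -0.4430352
z_6 = 6.3684350 − (-0.4430352)·(-0.4008826)/(-5.2666967) = 6.4021573;  |Δ| = 0.0337223
h(6.4021573) = -0.0123815
z_7 = 6.4021573 − (-0.0123815)·(0.0337223)/(0.4306537) = 6.4031269;  |Δ| = 0.0009695
|z_7 − z_6| = 0.0009695 < 0.01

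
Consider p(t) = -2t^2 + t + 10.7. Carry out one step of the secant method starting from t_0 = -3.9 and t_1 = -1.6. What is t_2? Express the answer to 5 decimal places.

p(-3.9) = -23.6200000, p(-1.6) = 3.9800000
t_2 = -1.6000000 − 3.9800000·(-1.6000000 − (-3.9000000)) / (3.9800000 − (-23.6200000)) = -1.6000000 − (9.1540000)/(27.6000000) = -1.9316667

-1.93167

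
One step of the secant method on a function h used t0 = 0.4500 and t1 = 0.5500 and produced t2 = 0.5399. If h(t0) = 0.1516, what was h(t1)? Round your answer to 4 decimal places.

The secant line through (0.4500, 0.1516) and (0.5500, h(t1)) crosses zero at t2 = 0.5399.
So (0.4500, 0.1516), (0.5500, h(t1)), (0.5399, 0) are collinear:
h(t1) = 0.1516 · (0.5500 − 0.5399) / (0.4500 − 0.5399) = 0.1516 · (0.010100)/(-0.089900) = -0.017032

-0.0170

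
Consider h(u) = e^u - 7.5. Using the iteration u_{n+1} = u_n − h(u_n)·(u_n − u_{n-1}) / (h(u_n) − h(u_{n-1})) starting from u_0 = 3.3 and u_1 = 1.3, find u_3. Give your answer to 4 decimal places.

h(3.3) = 19.612639, h(1.3) = -3.830703
u_2 = 1.300000 − (-3.830703)·(1.300000 − 3.300000) / (-3.830703 − 19.612639) = 1.300000 − (7.661407)/(-23.443342) = 1.626805
h(1.626805) = -2.412405
u_3 = 1.626805 − (-2.412405)·(1.626805 − 1.300000) / (-2.412405 − (-3.830703)) = 1.626805 − (-0.788387)/(1.418298) = 2.182673

2.1827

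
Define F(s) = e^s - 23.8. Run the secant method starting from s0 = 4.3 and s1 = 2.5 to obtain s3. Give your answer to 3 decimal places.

F(4.3) = 49.89979, F(2.5) = -11.61751
s2 = 2.50000 − (-11.61751)·(2.50000 − 4.30000) / (-11.61751 − 49.89979) = 2.50000 − (20.91151)/(-61.51730) = 2.83993
F(2.83993) = -6.68545
s3 = 2.83993 − (-6.68545)·(2.83993 − 2.50000) / (-6.68545 − (-11.61751)) = 2.83993 − (-2.27258)/(4.93206) = 3.30071

3.301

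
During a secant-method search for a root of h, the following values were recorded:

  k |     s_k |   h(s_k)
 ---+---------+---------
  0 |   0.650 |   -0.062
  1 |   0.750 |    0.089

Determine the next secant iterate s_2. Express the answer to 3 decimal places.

0.691

s_2 = 0.750 − 0.089·(0.750 − 0.650) / (0.089 − (-0.062))
   = 0.750 − (0.00890)/(0.15100) = 0.69106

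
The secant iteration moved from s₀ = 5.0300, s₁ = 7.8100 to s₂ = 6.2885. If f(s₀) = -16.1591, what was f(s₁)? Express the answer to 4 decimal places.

19.5360

The secant line through (5.0300, -16.1591) and (7.8100, f(s₁)) crosses zero at s₂ = 6.2885.
So (5.0300, -16.1591), (7.8100, f(s₁)), (6.2885, 0) are collinear:
f(s₁) = -16.1591 · (7.8100 − 6.2885) / (5.0300 − 6.2885) = -16.1591 · (1.521500)/(-1.258500) = 19.536012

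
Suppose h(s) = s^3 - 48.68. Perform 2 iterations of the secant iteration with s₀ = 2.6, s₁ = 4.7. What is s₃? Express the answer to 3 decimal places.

3.578

h(2.6) = -31.10400, h(4.7) = 55.14300
s₂ = 4.70000 − 55.14300·(4.70000 − 2.60000) / (55.14300 − (-31.10400)) = 4.70000 − (115.80030)/(86.24700) = 3.35734
h(3.35734) = -10.83693
s₃ = 3.35734 − (-10.83693)·(3.35734 − 4.70000) / (-10.83693 − 55.14300) = 3.35734 − (14.55029)/(-65.97993) = 3.57787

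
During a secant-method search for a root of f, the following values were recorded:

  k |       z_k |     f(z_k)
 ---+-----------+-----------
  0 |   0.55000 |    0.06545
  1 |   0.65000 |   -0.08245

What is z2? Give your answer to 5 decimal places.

0.59425

z2 = 0.65000 − (-0.08245)·(0.65000 − 0.55000) / (-0.08245 − 0.06545)
   = 0.65000 − (-0.0082450)/(-0.1479000) = 0.5942529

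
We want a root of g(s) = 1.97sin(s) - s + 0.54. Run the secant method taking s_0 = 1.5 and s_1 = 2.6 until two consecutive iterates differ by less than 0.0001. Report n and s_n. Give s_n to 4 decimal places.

g(1.5) = 1.005065, g(2.6) = -1.044462
s_2 = 2.600000 − (-1.044462)·(1.100000)/(-2.049527) = 2.039428;  |Δ| = 0.560572
g(2.039428) = 0.258181
s_3 = 2.039428 − 0.258181·(-0.560572)/(1.302644) = 2.150532;  |Δ| = 0.111104
g(2.150532) = 0.037585
s_4 = 2.150532 − 0.037585·(0.111104)/(-0.220597) = 2.169462;  |Δ| = 0.018930
g(2.169462) = -0.002067
s_5 = 2.169462 − (-0.002067)·(0.018930)/(-0.039652) = 2.168475;  |Δ| = 0.000987
g(2.168475) = 0.000014
s_6 = 2.168475 − 0.000014·(-0.000987)/(0.002082) = 2.168482;  |Δ| = 0.000007
|s_6 − s_5| = 0.000007 < 0.0001

n = 6, s_n = 2.1685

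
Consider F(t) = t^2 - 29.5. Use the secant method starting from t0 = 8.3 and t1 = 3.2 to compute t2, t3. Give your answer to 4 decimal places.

4.8748, 5.5852

F(8.3) = 39.390000, F(3.2) = -19.260000
t2 = 3.200000 − (-19.260000)·(3.200000 − 8.300000) / (-19.260000 − 39.390000) = 3.200000 − (98.226000)/(-58.650000) = 4.874783
F(4.874783) = -5.736495
t3 = 4.874783 − (-5.736495)·(4.874783 − 3.200000) / (-5.736495 − (-19.260000)) = 4.874783 − (-9.607381)/(13.523505) = 5.585204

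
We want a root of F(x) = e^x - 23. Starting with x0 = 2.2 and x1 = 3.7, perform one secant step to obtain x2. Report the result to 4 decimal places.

2.8671

F(2.2) = -13.974987, F(3.7) = 17.447304
x2 = 3.700000 − 17.447304·(3.700000 − 2.200000) / (17.447304 − (-13.974987)) = 3.700000 − (26.170957)/(31.422291) = 2.867121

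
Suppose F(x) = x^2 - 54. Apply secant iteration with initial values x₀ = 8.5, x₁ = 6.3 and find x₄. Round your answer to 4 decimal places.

F(8.5) = 18.250000, F(6.3) = -14.310000
x₂ = 6.300000 − (-14.310000)·(6.300000 − 8.500000) / (-14.310000 − 18.250000) = 6.300000 − (31.482000)/(-32.560000) = 7.266892
F(7.266892) = -1.192282
x₃ = 7.266892 − (-1.192282)·(7.266892 − 6.300000) / (-1.192282 − (-14.310000)) = 7.266892 − (-1.152808)/(13.117718) = 7.354774
F(7.354774) = 0.092695
x₄ = 7.354774 − 0.092695·(7.354774 − 7.266892) / (0.092695 − (-1.192282)) = 7.354774 − (0.008146)/(1.284978) = 7.348434

7.3484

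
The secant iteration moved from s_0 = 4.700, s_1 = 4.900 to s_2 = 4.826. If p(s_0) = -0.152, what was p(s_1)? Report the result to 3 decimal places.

0.089

The secant line through (4.700, -0.152) and (4.900, p(s_1)) crosses zero at s_2 = 4.826.
So (4.700, -0.152), (4.900, p(s_1)), (4.826, 0) are collinear:
p(s_1) = -0.152 · (4.900 − 4.826) / (4.700 − 4.826) = -0.152 · (0.07400)/(-0.12600) = 0.08927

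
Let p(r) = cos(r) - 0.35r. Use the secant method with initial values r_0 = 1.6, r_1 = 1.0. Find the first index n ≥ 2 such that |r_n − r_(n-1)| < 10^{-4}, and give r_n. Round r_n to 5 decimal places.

p(1.6) = -0.5891995, p(1.0) = 0.1903023
r_2 = 1.0000000 − 0.1903023·(-0.6000000)/(0.7795018) = 1.1464799;  |Δ| = 0.1464799
p(1.1464799) = 0.0104299
r_3 = 1.1464799 − 0.0104299·(0.1464799)/(-0.1798724) = 1.1549736;  |Δ| = 0.0084936
p(1.1549736) = -0.0002981
r_4 = 1.1549736 − (-0.0002981)·(0.0084936)/(-0.0107280) = 1.1547376;  |Δ| = 0.0002360
p(1.1547376) = 0.0000004
r_5 = 1.1547376 − 0.0000004·(-0.0002360)/(0.0002985) = 1.1547379;  |Δ| = 0.0000003
|r_5 − r_4| = 0.0000003 < 10^{-4}

n = 5, r_n = 1.15474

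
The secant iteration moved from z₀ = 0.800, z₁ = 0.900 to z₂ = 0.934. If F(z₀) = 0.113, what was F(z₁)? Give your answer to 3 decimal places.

The secant line through (0.800, 0.113) and (0.900, F(z₁)) crosses zero at z₂ = 0.934.
So (0.800, 0.113), (0.900, F(z₁)), (0.934, 0) are collinear:
F(z₁) = 0.113 · (0.900 − 0.934) / (0.800 − 0.934) = 0.113 · (-0.03400)/(-0.13400) = 0.02867

0.029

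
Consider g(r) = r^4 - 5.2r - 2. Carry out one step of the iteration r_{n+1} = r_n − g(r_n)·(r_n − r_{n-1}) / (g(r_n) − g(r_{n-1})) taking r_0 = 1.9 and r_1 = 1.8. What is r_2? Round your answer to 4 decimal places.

g(1.9) = 1.152100, g(1.8) = -0.862400
r_2 = 1.800000 − (-0.862400)·(1.800000 − 1.900000) / (-0.862400 − 1.152100) = 1.800000 − (0.086240)/(-2.014500) = 1.842810

1.8428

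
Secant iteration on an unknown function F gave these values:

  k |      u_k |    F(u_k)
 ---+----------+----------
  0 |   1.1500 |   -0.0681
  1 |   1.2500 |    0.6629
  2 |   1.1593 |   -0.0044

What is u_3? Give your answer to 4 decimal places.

1.1599

u_3 = 1.1593 − (-0.0044)·(1.1593 − 1.2500) / (-0.0044 − 0.6629)
   = 1.1593 − (0.000399)/(-0.667300) = 1.159898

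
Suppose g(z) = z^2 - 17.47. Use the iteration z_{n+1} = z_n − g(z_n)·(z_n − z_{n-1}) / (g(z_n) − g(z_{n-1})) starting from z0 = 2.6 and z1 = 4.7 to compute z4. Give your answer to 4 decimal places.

4.1798

g(2.6) = -10.710000, g(4.7) = 4.620000
z2 = 4.700000 − 4.620000·(4.700000 − 2.600000) / (4.620000 − (-10.710000)) = 4.700000 − (9.702000)/(15.330000) = 4.067123
g(4.067123) = -0.928508
z3 = 4.067123 − (-0.928508)·(4.067123 − 4.700000) / (-0.928508 − 4.620000) = 4.067123 − (0.587631)/(-5.548508) = 4.173031
g(4.173031) = -0.055810
z4 = 4.173031 − (-0.055810)·(4.173031 − 4.067123) / (-0.055810 − (-0.928508)) = 4.173031 − (-0.005911)/(0.872698) = 4.179804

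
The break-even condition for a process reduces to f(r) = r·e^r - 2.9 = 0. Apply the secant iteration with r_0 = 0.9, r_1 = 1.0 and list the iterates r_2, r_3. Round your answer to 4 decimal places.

1.0360, 1.0325

f(0.9) = -0.686357, f(1.0) = -0.181718
r_2 = 1.000000 − (-0.181718)·(1.000000 − 0.900000) / (-0.181718 − (-0.686357)) = 1.000000 − (-0.018172)/(0.504639) = 1.036010
f(1.036010) = 0.019423
r_3 = 1.036010 − 0.019423·(1.036010 − 1.000000) / (0.019423 − (-0.181718)) = 1.036010 − (0.000699)/(0.201141) = 1.032532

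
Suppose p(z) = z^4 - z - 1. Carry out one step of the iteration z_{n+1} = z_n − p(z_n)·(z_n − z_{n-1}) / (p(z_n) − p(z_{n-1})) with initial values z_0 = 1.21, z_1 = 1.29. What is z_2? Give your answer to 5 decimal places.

p(1.21) = -0.0664112, p(1.29) = 0.4792288
z_2 = 1.2900000 − 0.4792288·(1.2900000 − 1.2100000) / (0.4792288 − (-0.0664112)) = 1.2900000 − (0.0383383)/(0.5456400) = 1.2197370

1.21974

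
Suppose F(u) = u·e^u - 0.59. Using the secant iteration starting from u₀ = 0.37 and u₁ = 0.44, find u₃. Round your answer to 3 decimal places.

F(0.37) = -0.05434, F(0.44) = 0.09319
u₂ = 0.44000 − 0.09319·(0.44000 − 0.37000) / (0.09319 − (-0.05434)) = 0.44000 − (0.00652)/(0.14753) = 0.39578
F(0.39578) = -0.00205
u₃ = 0.39578 − (-0.00205)·(0.39578 − 0.44000) / (-0.00205 − 0.09319) = 0.39578 − (0.00009)/(-0.09524) = 0.39673

0.397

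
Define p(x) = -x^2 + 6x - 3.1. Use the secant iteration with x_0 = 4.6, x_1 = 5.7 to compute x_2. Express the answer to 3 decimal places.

5.377

p(4.6) = 3.34000, p(5.7) = -1.39000
x_2 = 5.70000 − (-1.39000)·(5.70000 − 4.60000) / (-1.39000 − 3.34000) = 5.70000 − (-1.52900)/(-4.73000) = 5.37674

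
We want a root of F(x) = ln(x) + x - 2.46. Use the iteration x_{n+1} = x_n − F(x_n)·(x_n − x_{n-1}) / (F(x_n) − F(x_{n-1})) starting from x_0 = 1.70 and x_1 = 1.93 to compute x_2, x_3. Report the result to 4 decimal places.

1.8478, 1.8466

F(1.70) = -0.229372, F(1.93) = 0.127520
x_2 = 1.930000 − 0.127520·(1.930000 − 1.700000) / (0.127520 − (-0.229372)) = 1.930000 − (0.029330)/(0.356892) = 1.847819
F(1.847819) = 0.001826
x_3 = 1.847819 − 0.001826·(1.847819 − 1.930000) / (0.001826 − 0.127520) = 1.847819 − (-0.000150)/(-0.125694) = 1.846626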